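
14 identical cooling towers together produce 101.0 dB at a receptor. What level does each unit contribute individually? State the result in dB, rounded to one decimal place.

89.5 dB

14 equal contributions raise the level by 10·log₁₀ 14 = 11.461 dB, so each unit alone gives 101.0 − 11.461.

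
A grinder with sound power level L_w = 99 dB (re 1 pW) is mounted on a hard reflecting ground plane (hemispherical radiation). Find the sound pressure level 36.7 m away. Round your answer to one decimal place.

59.7 dB

Free-field hemispherical radiation: L_p = L_w − 10·log₁₀(2π·r²), r = 36.7 m.
2π·r² = 8463 m², 10·log₁₀ of that is 39.275 dB.
L_p = 99 − 39.275 = 59.72 dB.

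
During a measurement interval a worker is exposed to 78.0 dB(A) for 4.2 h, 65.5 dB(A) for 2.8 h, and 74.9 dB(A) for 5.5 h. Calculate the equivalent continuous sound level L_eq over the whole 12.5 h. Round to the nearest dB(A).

The energy average is taken in the linear domain: L_eq = 10·log₁₀[(Σ tᵢ·10^(Lᵢ/10))/T], T = 12.5 h.
Σ tᵢ·10^(Lᵢ/10) = 4.2·10^(78.0/10) + 2.8·10^(65.5/10) + 5.5·10^(74.9/10) = 4.449e+08.
L_eq = 10·log₁₀(4.449e+08/12.5) = 75.51 dB(A).

76 dB(A)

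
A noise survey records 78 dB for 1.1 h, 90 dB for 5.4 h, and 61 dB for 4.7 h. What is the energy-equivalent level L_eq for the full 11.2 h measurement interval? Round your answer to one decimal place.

86.9 dB

L_eq = 10·log₁₀[(1/T)·Σ tᵢ·10^(Lᵢ/10)] with T = 11.2 h.
Σ tᵢ·10^(Lᵢ/10) = 1.1·10^(78/10) + 5.4·10^(90/10) + 4.7·10^(61/10) = 5.475e+09.
L_eq = 10·log₁₀(5.475e+09/11.2) = 86.89 dB.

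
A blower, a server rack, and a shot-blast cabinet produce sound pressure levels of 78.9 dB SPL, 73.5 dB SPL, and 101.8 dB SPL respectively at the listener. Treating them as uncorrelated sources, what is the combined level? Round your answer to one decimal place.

Incoherent sources combine by intensity addition: L_total = 10·log₁₀(Σ 10^(L_i/10)).
Σ 10^(L/10) = 10^(78.9/10) + 10^(73.5/10) + 10^(101.8/10) = 1.524e+10.
L_total = 10·log₁₀(1.524e+10) = 101.83 dB SPL.

101.8 dB SPL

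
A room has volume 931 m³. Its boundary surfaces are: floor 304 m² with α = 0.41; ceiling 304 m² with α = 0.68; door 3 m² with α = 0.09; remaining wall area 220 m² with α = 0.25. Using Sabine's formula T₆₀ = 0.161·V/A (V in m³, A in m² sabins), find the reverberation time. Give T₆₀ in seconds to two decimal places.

Total absorption A = 304·0.41 + 304·0.68 + 3·0.09 + 220·0.25 = 386.63 m² sabins.
T₆₀ = 0.161·V/A = 0.161·931/386.63 = 0.388 s.

0.39 s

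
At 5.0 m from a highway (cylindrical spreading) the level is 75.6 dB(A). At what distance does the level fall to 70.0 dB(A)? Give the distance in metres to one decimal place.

The 5.6 dB drop corresponds to a distance ratio of 10^(5.6/10) for a line source.
r₂ = 5.0·10^((75.6−70.0)/10) = 5.0·10^(5.6/10) = 18.15 m.

18.2 m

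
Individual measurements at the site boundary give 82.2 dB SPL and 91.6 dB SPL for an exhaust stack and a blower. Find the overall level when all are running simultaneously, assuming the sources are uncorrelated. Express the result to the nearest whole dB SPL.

92 dB SPL

Incoherent sources combine by intensity addition: L_total = 10·log₁₀(Σ 10^(L_i/10)).
Σ 10^(L/10) = 10^(82.2/10) + 10^(91.6/10) = 1.611e+09.
L_total = 10·log₁₀(1.611e+09) = 92.07 dB SPL.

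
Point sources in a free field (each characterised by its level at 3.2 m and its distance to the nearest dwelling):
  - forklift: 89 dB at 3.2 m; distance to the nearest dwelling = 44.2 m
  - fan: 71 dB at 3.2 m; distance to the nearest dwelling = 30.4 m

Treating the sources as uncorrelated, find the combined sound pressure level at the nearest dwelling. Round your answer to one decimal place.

66.3 dB

Propagate each source to the receiver with L = L_ref − 20·log₁₀(r/r_ref), then add intensities.
forklift: 89 − 20·log₁₀(44.2/3.2) = 89 − 22.81 = 66.19 dB.
fan: 71 − 20·log₁₀(30.4/3.2) = 71 − 19.55 = 51.45 dB.
Σ 10^(L/10) = 4.303e+06 → L_total = 10·log₁₀(4.303e+06) = 66.34 dB.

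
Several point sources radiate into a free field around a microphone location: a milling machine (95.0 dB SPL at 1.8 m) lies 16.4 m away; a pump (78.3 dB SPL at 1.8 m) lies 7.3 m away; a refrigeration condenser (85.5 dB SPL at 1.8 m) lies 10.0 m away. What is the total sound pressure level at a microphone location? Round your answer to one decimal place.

Apply inverse-square spreading to bring every level to the receiver, then sum 10^(L/10).
milling machine: 95.0 − 20·log₁₀(16.4/1.8) = 95.0 − 19.19 = 75.81 dB SPL.
pump: 78.3 − 20·log₁₀(7.3/1.8) = 78.3 − 12.16 = 66.14 dB SPL.
refrigeration condenser: 85.5 − 20·log₁₀(10.0/1.8) = 85.5 − 14.89 = 70.61 dB SPL.
Σ 10^(L/10) = 5.370e+07 → L_total = 10·log₁₀(5.370e+07) = 77.30 dB SPL.

77.3 dB SPL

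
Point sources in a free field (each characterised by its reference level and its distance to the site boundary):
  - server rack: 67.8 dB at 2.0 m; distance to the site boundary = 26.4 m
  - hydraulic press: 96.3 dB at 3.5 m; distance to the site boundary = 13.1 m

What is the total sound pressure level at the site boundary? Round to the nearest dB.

85 dB

First find each source's level at the receiver (point-source: −20·log₁₀(r/r_ref)), then combine on an intensity basis.
server rack: 67.8 − 20·log₁₀(26.4/2.0) = 67.8 − 22.41 = 45.39 dB.
hydraulic press: 96.3 − 20·log₁₀(13.1/3.5) = 96.3 − 11.46 = 84.84 dB.
Σ 10^(L/10) = 3.045e+08 → L_total = 10·log₁₀(3.045e+08) = 84.84 dB.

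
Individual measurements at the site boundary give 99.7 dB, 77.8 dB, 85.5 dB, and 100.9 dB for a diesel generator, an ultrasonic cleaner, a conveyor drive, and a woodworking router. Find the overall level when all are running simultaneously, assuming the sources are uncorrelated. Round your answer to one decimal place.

103.4 dB

Incoherent sources combine by intensity addition: L_total = 10·log₁₀(Σ 10^(L_i/10)).
Σ 10^(L/10) = 10^(99.7/10) + 10^(77.8/10) + 10^(85.5/10) + 10^(100.9/10) = 2.205e+10.
L_total = 10·log₁₀(2.205e+10) = 103.43 dB.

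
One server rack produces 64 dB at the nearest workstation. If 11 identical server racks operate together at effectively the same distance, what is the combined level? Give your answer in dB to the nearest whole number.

74 dB

L_total = L₁ + 10·log₁₀ N for N identical incoherent sources.
L_total = 64 + 10·log₁₀(11) = 64 + 10.414 = 74.41 dB.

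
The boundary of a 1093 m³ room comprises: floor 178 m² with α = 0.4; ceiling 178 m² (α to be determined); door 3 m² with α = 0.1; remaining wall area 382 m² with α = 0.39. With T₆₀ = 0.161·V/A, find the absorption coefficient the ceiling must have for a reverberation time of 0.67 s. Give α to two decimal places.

0.24

From T₆₀ = 0.161·V/A, the target T₆₀ = 0.67 s needs A = 0.161·1093/0.67 = 262.65 m².
Absorption from the other surfaces = 178·0.4 + 3·0.1 + 382·0.39 = 220.48 m², so the ceiling must supply 42.17 m² over 178 m².
α = 42.17/178 = 0.237.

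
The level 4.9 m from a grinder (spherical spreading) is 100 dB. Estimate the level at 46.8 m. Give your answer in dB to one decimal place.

Point-source attenuation: ΔL = 20·log₁₀(r₂/r₁) = 20·log₁₀(46.8/4.9) = 19.601 dB.
L₂ = 100 − 20·log₁₀(46.8/4.9) = 100 − 19.601 = 80.40 dB.

80.4 dB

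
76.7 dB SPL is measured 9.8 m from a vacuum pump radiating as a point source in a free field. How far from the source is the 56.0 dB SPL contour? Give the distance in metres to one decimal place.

Point-source spreading drops the level by 20·log₁₀(r₂/r₁); inverting, r₂/r₁ = 10^(ΔL/20).
r₂ = 9.8·10^((76.7−56.0)/20) = 9.8·10^(20.7/20) = 106.22 m.

106.2 m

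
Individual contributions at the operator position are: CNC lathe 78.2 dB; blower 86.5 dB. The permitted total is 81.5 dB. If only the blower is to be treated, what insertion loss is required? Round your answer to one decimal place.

Fixed contribution from the other source: Σ 10^(L/10) = 10^(78.2/10) = 6.607e+07 (78.20 dB).
The limit corresponds to 10^(81.5/10) = 1.413e+08; subtracting the fixed part leaves 7.518e+07 for the blower, i.e. 78.76 dB.
So the blower must be reduced from 86.5 to 78.76 dB: IL = 7.74 dB.

7.7 dB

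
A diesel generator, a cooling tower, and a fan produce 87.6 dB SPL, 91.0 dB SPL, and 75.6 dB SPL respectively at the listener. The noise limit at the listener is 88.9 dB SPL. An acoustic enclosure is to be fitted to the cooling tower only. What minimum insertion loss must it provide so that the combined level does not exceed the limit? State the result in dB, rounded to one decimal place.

Everything except the cooling tower sums to 10^(87.6/10) + 10^(75.6/10) = 6.117e+08 in linear terms, 87.87 dB SPL.
The limit corresponds to 10^(88.9/10) = 7.762e+08; subtracting the fixed part leaves 1.645e+08 for the cooling tower, i.e. 82.16 dB SPL.
So the cooling tower must be reduced from 91.0 to 82.16 dB SPL: IL = 8.84 dB.

8.8 dB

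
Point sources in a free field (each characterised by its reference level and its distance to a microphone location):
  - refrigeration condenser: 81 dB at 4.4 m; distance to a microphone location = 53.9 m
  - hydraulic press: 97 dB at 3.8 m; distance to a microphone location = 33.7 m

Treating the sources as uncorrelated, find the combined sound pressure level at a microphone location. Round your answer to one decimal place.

Propagate each source to the receiver with L = L_ref − 20·log₁₀(r/r_ref), then add intensities.
refrigeration condenser: 81 − 20·log₁₀(53.9/4.4) = 81 − 21.76 = 59.24 dB.
hydraulic press: 97 − 20·log₁₀(33.7/3.8) = 97 − 18.96 = 78.04 dB.
Σ 10^(L/10) = 6.456e+07 → L_total = 10·log₁₀(6.456e+07) = 78.10 dB.

78.1 dB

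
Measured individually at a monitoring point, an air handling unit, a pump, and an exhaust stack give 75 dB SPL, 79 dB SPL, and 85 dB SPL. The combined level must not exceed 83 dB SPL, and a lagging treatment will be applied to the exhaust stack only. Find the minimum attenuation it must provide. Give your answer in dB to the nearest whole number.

Everything except the exhaust stack sums to 10^(75/10) + 10^(79/10) = 1.111e+08 in linear terms, 80.46 dB SPL.
To meet 83 dB SPL overall, the treated exhaust stack may contribute at most 10^(83/10) − 1.111e+08 = 8.847e+07, i.e. 79.47 dB SPL.
Required insertion loss = 85 − 79.47 = 5.53 dB.

6 dB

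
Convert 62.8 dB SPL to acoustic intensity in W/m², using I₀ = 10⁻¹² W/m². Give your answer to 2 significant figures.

1.9e-06 W/m²

I = I₀·10^(L/10) = 10⁻¹² × 10^(62.8/10) = 10^(-5.720).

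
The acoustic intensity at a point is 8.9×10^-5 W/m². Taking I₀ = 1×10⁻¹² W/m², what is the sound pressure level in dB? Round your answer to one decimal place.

79.5 dB

I/I₀ = 8.9×10^-5/10⁻¹² = 8.9×10^7, and L = 10·log₁₀(I/I₀).
L = 10·(0.9494 + 7) = 79.49 dB.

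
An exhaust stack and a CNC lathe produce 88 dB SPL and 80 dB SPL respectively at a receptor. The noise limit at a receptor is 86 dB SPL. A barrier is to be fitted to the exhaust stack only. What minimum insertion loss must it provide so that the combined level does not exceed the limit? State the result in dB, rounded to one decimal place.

Everything except the exhaust stack sums to 10^(80/10) = 1.000e+08 in linear terms, 80.00 dB SPL.
To meet 86 dB SPL overall, the treated exhaust stack may contribute at most 10^(86/10) − 1.000e+08 = 2.981e+08, i.e. 84.74 dB SPL.
Required insertion loss = 88 − 84.74 = 3.26 dB.

3.3 dB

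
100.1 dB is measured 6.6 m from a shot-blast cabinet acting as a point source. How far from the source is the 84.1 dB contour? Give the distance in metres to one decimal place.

41.6 m

Point-source spreading drops the level by 20·log₁₀(r₂/r₁); inverting, r₂/r₁ = 10^(ΔL/20).
r₂ = 6.6·10^((100.1−84.1)/20) = 6.6·10^(16.0/20) = 41.64 m.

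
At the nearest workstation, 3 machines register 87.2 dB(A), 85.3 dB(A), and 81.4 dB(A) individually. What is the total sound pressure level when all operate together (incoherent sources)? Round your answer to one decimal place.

90.0 dB(A)

Incoherent sources combine by intensity addition: L_total = 10·log₁₀(Σ 10^(L_i/10)).
Σ 10^(L/10) = 10^(87.2/10) + 10^(85.3/10) + 10^(81.4/10) = 1.002e+09.
L_total = 10·log₁₀(1.002e+09) = 90.01 dB(A).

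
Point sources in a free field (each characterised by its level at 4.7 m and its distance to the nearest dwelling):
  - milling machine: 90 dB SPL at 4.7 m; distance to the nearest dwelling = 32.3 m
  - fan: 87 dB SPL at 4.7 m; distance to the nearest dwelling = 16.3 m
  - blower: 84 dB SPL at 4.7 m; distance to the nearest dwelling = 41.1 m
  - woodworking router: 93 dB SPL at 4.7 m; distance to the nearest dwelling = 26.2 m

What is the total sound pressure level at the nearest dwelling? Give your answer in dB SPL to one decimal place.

First find each source's level at the receiver (point-source: −20·log₁₀(r/r_ref)), then combine on an intensity basis.
milling machine: 90 − 20·log₁₀(32.3/4.7) = 90 − 16.74 = 73.26 dB SPL.
fan: 87 − 20·log₁₀(16.3/4.7) = 87 − 10.80 = 76.20 dB SPL.
blower: 84 − 20·log₁₀(41.1/4.7) = 84 − 18.83 = 65.17 dB SPL.
woodworking router: 93 − 20·log₁₀(26.2/4.7) = 93 − 14.92 = 78.08 dB SPL.
Σ 10^(L/10) = 1.303e+08 → L_total = 10·log₁₀(1.303e+08) = 81.15 dB SPL.

81.2 dB SPL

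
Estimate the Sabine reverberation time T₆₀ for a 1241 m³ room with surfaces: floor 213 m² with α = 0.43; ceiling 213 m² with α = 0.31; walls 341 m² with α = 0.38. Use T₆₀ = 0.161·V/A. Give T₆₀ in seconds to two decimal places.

Total absorption A = 213·0.43 + 213·0.31 + 341·0.38 = 287.20 m² sabins.
T₆₀ = 0.161 × 1241 / 287.20 = 0.696 s.

0.70 s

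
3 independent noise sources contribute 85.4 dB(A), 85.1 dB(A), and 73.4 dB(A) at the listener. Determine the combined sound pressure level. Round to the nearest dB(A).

Incoherent sources combine by intensity addition: L_total = 10·log₁₀(Σ 10^(L_i/10)).
Σ 10^(L/10) = 10^(85.4/10) + 10^(85.1/10) + 10^(73.4/10) = 6.922e+08.
L_total = 10·log₁₀(6.922e+08) = 88.40 dB(A).

88 dB(A)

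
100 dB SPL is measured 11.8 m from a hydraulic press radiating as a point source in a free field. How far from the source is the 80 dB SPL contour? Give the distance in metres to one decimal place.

For a point source L₁ − L₂ = 20·log₁₀(r₂/r₁), so r₂ = r₁·10^((L₁−L₂)/20).
r₂ = 11.8·10^((100−80)/20) = 11.8·10^(20.0/20) = 118.00 m.

118.0 m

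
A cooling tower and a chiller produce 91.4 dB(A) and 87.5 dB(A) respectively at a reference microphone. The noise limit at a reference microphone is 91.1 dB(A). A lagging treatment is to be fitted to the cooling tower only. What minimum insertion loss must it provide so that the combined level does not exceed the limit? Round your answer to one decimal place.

2.8 dB

The untreated sources together contribute 10^(87.5/10) = 5.623e+08, i.e. 87.50 dB(A).
To meet 91.1 dB(A) overall, the treated cooling tower may contribute at most 10^(91.1/10) − 5.623e+08 = 7.259e+08, i.e. 88.61 dB(A).
So the cooling tower must be reduced from 91.4 to 88.61 dB(A): IL = 2.79 dB.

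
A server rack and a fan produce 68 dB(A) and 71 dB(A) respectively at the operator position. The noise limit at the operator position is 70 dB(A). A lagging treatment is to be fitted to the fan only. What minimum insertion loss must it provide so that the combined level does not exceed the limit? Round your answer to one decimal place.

5.3 dB

Everything except the fan sums to 10^(68/10) = 6.310e+06 in linear terms, 68.00 dB(A).
The limit corresponds to 10^(70/10) = 1.000e+07; subtracting the fixed part leaves 3.690e+06 for the fan, i.e. 65.67 dB(A).
So the fan must be reduced from 71 to 65.67 dB(A): IL = 5.33 dB.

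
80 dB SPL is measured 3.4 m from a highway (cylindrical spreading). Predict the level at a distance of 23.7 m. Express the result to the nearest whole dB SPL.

72 dB SPL

Cylindrical spreading from a line source gives a 10·log₁₀(r₂/r₁) drop.
L₂ = 80 − 10·log₁₀(23.7/3.4) = 80 − 8.433 = 71.57 dB SPL.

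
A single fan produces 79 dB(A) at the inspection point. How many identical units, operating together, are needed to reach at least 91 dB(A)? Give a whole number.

16

N identical sources give L₁ + 10·log₁₀ N, so require 10·log₁₀ N ≥ 91 − 79 = 12.0 dB.
N ≥ 10^(12.0/10) = 15.849, so N = 16.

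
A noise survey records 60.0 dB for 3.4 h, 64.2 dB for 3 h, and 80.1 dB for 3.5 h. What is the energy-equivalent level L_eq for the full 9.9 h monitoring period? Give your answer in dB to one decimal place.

The energy average is taken in the linear domain: L_eq = 10·log₁₀[(Σ tᵢ·10^(Lᵢ/10))/T], T = 9.9 h.
Σ tᵢ·10^(Lᵢ/10) = 3.4·10^(60.0/10) + 3·10^(64.2/10) + 3.5·10^(80.1/10) = 3.694e+08.
L_eq = 10·log₁₀(3.694e+08/9.9) = 75.72 dB.

75.7 dB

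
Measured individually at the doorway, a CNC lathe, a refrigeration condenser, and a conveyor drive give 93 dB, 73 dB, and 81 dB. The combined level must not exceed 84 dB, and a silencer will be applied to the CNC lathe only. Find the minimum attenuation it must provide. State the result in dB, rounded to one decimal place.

Everything except the CNC lathe sums to 10^(73/10) + 10^(81/10) = 1.458e+08 in linear terms, 81.64 dB.
To meet 84 dB overall, the treated CNC lathe may contribute at most 10^(84/10) − 1.458e+08 = 1.053e+08, i.e. 80.23 dB.
Required insertion loss = 93 − 80.23 = 12.77 dB.

12.8 dB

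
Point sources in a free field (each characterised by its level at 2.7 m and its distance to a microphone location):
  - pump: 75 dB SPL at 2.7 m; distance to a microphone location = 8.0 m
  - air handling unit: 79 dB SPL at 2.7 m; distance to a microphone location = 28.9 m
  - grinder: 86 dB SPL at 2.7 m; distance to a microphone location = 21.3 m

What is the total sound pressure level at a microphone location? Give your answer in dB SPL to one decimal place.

70.3 dB SPL

First find each source's level at the receiver (point-source: −20·log₁₀(r/r_ref)), then combine on an intensity basis.
pump: 75 − 20·log₁₀(8.0/2.7) = 75 − 9.43 = 65.57 dB SPL.
air handling unit: 79 − 20·log₁₀(28.9/2.7) = 79 − 20.59 = 58.41 dB SPL.
grinder: 86 − 20·log₁₀(21.3/2.7) = 86 − 17.94 = 68.06 dB SPL.
Σ 10^(L/10) = 1.069e+07 → L_total = 10·log₁₀(1.069e+07) = 70.29 dB SPL.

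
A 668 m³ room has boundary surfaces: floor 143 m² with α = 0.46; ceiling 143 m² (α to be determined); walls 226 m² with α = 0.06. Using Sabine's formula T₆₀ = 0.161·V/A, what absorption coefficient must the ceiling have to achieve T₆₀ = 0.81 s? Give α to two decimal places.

0.37

A = 0.161·V/T₆₀ = 0.161·668/0.81 = 132.78 m² sabins.
Absorption from the other surfaces = 143·0.46 + 226·0.06 = 79.34 m², so the ceiling must supply 53.44 m² over 143 m².
α = 53.44/143 = 0.374.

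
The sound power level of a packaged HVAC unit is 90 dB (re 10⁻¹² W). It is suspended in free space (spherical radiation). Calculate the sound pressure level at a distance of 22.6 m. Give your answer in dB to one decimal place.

Free-field spherical radiation: L_p = L_w − 10·log₁₀(4π·r²), r = 22.6 m.
4π·r² = 6418 m², 10·log₁₀ of that is 38.074 dB.
L_p = 90 − 38.074 = 51.93 dB.

51.9 dB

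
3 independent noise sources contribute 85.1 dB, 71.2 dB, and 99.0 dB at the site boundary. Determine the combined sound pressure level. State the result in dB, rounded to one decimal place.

99.2 dB

Incoherent sources combine by intensity addition: L_total = 10·log₁₀(Σ 10^(L_i/10)).
Σ 10^(L/10) = 10^(85.1/10) + 10^(71.2/10) + 10^(99.0/10) = 8.280e+09.
L_total = 10·log₁₀(8.280e+09) = 99.18 dB.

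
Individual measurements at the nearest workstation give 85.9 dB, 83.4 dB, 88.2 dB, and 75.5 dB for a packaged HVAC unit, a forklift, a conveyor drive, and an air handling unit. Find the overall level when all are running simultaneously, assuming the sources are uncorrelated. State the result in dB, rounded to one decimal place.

91.2 dB

Incoherent sources combine by intensity addition: L_total = 10·log₁₀(Σ 10^(L_i/10)).
Σ 10^(L/10) = 10^(85.9/10) + 10^(83.4/10) + 10^(88.2/10) + 10^(75.5/10) = 1.304e+09.
L_total = 10·log₁₀(1.304e+09) = 91.15 dB.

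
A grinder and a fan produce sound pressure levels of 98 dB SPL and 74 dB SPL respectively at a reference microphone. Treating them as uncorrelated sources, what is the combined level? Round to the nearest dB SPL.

98 dB SPL

Incoherent sources combine by intensity addition: L_total = 10·log₁₀(Σ 10^(L_i/10)).
Σ 10^(L/10) = 10^(98/10) + 10^(74/10) = 6.335e+09.
L_total = 10·log₁₀(6.335e+09) = 98.02 dB SPL.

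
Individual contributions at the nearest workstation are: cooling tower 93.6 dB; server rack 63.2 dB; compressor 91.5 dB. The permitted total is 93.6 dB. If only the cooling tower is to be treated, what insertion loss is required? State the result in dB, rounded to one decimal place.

Fixed contribution from the other sources: Σ 10^(L/10) = 10^(63.2/10) + 10^(91.5/10) = 1.415e+09 (91.51 dB).
The limit corresponds to 10^(93.6/10) = 2.291e+09; subtracting the fixed part leaves 8.762e+08 for the cooling tower, i.e. 89.43 dB.
Required insertion loss = 93.6 − 89.43 = 4.17 dB.

4.2 dB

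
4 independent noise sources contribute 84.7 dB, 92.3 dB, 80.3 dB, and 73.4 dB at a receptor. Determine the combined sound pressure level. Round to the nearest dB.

93 dB

Incoherent sources combine by intensity addition: L_total = 10·log₁₀(Σ 10^(L_i/10)).
Σ 10^(L/10) = 10^(84.7/10) + 10^(92.3/10) + 10^(80.3/10) + 10^(73.4/10) = 2.122e+09.
L_total = 10·log₁₀(2.122e+09) = 93.27 dB.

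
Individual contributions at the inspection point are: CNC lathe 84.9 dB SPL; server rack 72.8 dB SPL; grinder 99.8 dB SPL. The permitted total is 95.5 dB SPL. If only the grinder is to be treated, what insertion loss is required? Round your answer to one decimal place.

Everything except the grinder sums to 10^(84.9/10) + 10^(72.8/10) = 3.281e+08 in linear terms, 85.16 dB SPL.
The limit corresponds to 10^(95.5/10) = 3.548e+09; subtracting the fixed part leaves 3.220e+09 for the grinder, i.e. 95.08 dB SPL.
Required insertion loss = 99.8 − 95.08 = 4.72 dB.

4.7 dB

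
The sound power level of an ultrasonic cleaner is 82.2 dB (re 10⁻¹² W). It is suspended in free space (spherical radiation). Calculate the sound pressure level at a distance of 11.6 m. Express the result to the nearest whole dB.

50 dB

L_p = L_w − 10·log₁₀(4π·r²) with r = 11.6 m.
4π·r² = 1691 m², 10·log₁₀ of that is 32.281 dB.
L_p = 82.2 − 32.281 = 49.92 dB.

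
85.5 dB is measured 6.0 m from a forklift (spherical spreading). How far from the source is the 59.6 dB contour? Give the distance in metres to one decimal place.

Point-source spreading drops the level by 20·log₁₀(r₂/r₁); inverting, r₂/r₁ = 10^(ΔL/20).
r₂ = 6.0·10^((85.5−59.6)/20) = 6.0·10^(25.9/20) = 118.35 m.

118.3 m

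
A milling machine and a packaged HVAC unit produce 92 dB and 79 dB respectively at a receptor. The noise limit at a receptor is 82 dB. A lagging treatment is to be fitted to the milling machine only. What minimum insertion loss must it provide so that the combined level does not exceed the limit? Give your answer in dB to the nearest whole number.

13 dB

Fixed contribution from the other source: Σ 10^(L/10) = 10^(79/10) = 7.943e+07 (79.00 dB).
To meet 82 dB overall, the treated milling machine may contribute at most 10^(82/10) − 7.943e+07 = 7.906e+07, i.e. 78.98 dB.
Required insertion loss = 92 − 78.98 = 13.02 dB.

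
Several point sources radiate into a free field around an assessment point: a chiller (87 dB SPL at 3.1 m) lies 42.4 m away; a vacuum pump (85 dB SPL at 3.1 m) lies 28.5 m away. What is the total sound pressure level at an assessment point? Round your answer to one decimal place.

Apply inverse-square spreading to bring every level to the receiver, then sum 10^(L/10).
chiller: 87 − 20·log₁₀(42.4/3.1) = 87 − 22.72 = 64.28 dB SPL.
vacuum pump: 85 − 20·log₁₀(28.5/3.1) = 85 − 19.27 = 65.73 dB SPL.
Σ 10^(L/10) = 6.421e+06 → L_total = 10·log₁₀(6.421e+06) = 68.08 dB SPL.

68.1 dB SPL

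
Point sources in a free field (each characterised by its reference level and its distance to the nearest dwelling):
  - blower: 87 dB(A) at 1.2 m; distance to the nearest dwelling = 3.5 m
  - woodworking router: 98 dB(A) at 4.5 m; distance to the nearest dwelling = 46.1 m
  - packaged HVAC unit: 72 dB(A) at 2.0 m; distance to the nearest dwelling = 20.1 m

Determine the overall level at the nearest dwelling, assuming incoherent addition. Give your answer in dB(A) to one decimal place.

First find each source's level at the receiver (point-source: −20·log₁₀(r/r_ref)), then combine on an intensity basis.
blower: 87 − 20·log₁₀(3.5/1.2) = 87 − 9.30 = 77.70 dB(A).
woodworking router: 98 − 20·log₁₀(46.1/4.5) = 98 − 20.21 = 77.79 dB(A).
packaged HVAC unit: 72 − 20·log₁₀(20.1/2.0) = 72 − 20.04 = 51.96 dB(A).
Σ 10^(L/10) = 1.192e+08 → L_total = 10·log₁₀(1.192e+08) = 80.76 dB(A).

80.8 dB(A)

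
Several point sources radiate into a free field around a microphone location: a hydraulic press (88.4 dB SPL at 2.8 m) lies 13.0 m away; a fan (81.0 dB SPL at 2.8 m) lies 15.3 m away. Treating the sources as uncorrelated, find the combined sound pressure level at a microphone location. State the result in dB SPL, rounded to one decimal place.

Apply inverse-square spreading to bring every level to the receiver, then sum 10^(L/10).
hydraulic press: 88.4 − 20·log₁₀(13.0/2.8) = 88.4 − 13.34 = 75.06 dB SPL.
fan: 81.0 − 20·log₁₀(15.3/2.8) = 81.0 − 14.75 = 66.25 dB SPL.
Σ 10^(L/10) = 3.631e+07 → L_total = 10·log₁₀(3.631e+07) = 75.60 dB SPL.

75.6 dB SPL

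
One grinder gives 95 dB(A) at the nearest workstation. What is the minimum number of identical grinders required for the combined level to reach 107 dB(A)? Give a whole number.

16

The shortfall is 107 − 95 = 12.0 dB, and N units add 10·log₁₀ N, so need 10·log₁₀ N ≥ 12.0.
N ≥ 10^(12.0/10) = 15.849, so N = 16.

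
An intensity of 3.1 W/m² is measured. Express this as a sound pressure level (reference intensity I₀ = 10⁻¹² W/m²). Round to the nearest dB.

125 dB

Dividing by I₀ shifts the exponent by 12: I/I₀ = 3.1×10^12.
L = 10·(0.4914 + 12) = 124.91 dB.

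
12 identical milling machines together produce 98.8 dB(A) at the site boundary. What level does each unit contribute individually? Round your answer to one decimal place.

88.0 dB(A)

Dividing the total intensity by 12 lowers the level by 10·log₁₀ 12 = 10.792 dB: L₁ = 98.8 − 10.792.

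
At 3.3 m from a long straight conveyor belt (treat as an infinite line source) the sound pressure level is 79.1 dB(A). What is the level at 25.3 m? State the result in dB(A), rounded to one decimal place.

For a line source, L₂ = L₁ − 10·log₁₀(r₂/r₁).
L₂ = 79.1 − 10·log₁₀(25.3/3.3) = 79.1 − 8.846 = 70.25 dB(A).

70.3 dB(A)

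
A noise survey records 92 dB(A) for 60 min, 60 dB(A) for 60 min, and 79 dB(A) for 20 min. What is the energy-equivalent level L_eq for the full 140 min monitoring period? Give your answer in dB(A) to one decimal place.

88.4 dB(A)

Weight each interval's intensity by its duration and average over T = 140 min:
Σ tᵢ·10^(Lᵢ/10) = 60·10^(92/10) + 60·10^(60/10) + 20·10^(79/10) = 9.674e+10.
L_eq = 10·log₁₀(9.674e+10/140) = 88.39 dB(A).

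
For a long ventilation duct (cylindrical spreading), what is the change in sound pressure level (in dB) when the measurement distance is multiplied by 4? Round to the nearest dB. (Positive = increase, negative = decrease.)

Line-source spreading: ΔL = −10·log₁₀(r₂/r₁).
ΔL = −10·log₁₀(4) = -6.02 dB.

-6 dB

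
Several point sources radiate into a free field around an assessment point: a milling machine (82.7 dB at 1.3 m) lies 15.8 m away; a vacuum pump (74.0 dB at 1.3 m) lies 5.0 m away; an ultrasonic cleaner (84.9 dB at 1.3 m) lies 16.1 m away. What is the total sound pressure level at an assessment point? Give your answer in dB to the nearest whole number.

Apply inverse-square spreading to bring every level to the receiver, then sum 10^(L/10).
milling machine: 82.7 − 20·log₁₀(15.8/1.3) = 82.7 − 21.69 = 61.01 dB.
vacuum pump: 74.0 − 20·log₁₀(5.0/1.3) = 74.0 − 11.70 = 62.30 dB.
ultrasonic cleaner: 84.9 − 20·log₁₀(16.1/1.3) = 84.9 − 21.86 = 63.04 dB.
Σ 10^(L/10) = 4.973e+06 → L_total = 10·log₁₀(4.973e+06) = 66.97 dB.

67 dB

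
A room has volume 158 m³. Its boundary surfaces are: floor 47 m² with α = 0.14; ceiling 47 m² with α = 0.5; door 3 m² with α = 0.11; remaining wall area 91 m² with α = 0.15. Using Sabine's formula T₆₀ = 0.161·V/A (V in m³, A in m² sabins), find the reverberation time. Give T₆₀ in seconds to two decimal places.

0.58 s

Total absorption A = 47·0.14 + 47·0.5 + 3·0.11 + 91·0.15 = 44.06 m² sabins.
T₆₀ = 0.161 × 158 / 44.06 = 0.577 s.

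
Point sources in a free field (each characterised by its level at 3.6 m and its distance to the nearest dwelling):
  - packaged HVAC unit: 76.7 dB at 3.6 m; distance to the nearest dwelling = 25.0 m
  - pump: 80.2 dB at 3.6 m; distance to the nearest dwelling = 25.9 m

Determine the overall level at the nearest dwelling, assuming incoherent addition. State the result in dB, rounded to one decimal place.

64.8 dB

First find each source's level at the receiver (point-source: −20·log₁₀(r/r_ref)), then combine on an intensity basis.
packaged HVAC unit: 76.7 − 20·log₁₀(25.0/3.6) = 76.7 − 16.83 = 59.87 dB.
pump: 80.2 − 20·log₁₀(25.9/3.6) = 80.2 − 17.14 = 63.06 dB.
Σ 10^(L/10) = 2.993e+06 → L_total = 10·log₁₀(2.993e+06) = 64.76 dB.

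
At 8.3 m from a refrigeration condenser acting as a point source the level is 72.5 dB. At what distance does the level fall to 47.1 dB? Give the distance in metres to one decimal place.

Point-source spreading drops the level by 20·log₁₀(r₂/r₁); inverting, r₂/r₁ = 10^(ΔL/20).
r₂ = 8.3·10^((72.5−47.1)/20) = 8.3·10^(25.4/20) = 154.55 m.

154.6 m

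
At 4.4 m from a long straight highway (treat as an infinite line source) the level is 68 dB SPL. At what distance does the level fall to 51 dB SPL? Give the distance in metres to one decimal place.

For a line source L₁ − L₂ = 10·log₁₀(r₂/r₁), so r₂ = r₁·10^((L₁−L₂)/10).
r₂ = 4.4·10^((68−51)/10) = 4.4·10^(17.0/10) = 220.52 m.

220.5 m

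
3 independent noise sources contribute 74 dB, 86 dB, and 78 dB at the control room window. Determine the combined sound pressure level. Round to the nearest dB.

87 dB

For uncorrelated sources the intensities add, so convert each level to linear form, sum, and take 10·log₁₀ of the total.
Σ 10^(L/10) = 10^(74/10) + 10^(86/10) + 10^(78/10) = 4.863e+08.
L_total = 10·log₁₀(4.863e+08) = 86.87 dB.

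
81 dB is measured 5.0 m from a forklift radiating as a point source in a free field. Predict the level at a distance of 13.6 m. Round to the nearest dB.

72 dB

Point-source attenuation: ΔL = 20·log₁₀(r₂/r₁) = 20·log₁₀(13.6/5.0) = 8.691 dB.
L₂ = 81 − 20·log₁₀(13.6/5.0) = 81 − 8.691 = 72.31 dB.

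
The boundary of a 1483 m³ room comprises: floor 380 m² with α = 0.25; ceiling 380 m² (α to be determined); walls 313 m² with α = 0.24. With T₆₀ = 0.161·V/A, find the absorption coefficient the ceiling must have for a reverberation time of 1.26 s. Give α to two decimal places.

0.05

Required total absorption A = 0.161·1483/1.26 = 189.49 m².
Absorption from the other surfaces = 380·0.25 + 313·0.24 = 170.12 m², so the ceiling must supply 19.37 m² over 380 m².
α = 19.37/380 = 0.051.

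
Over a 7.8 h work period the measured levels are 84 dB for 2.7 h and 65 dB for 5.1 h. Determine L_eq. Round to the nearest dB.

79 dB

L_eq = 10·log₁₀[(1/T)·Σ tᵢ·10^(Lᵢ/10)] with T = 7.8 h.
Σ tᵢ·10^(Lᵢ/10) = 2.7·10^(84/10) + 5.1·10^(65/10) = 6.943e+08.
L_eq = 10·log₁₀(6.943e+08/7.8) = 79.49 dB.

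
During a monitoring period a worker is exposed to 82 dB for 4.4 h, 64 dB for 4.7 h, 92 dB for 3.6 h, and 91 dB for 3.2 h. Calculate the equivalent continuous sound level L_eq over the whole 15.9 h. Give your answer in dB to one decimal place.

88.2 dB

Weight each interval's intensity by its duration and average over T = 15.9 h:
Σ tᵢ·10^(Lᵢ/10) = 4.4·10^(82/10) + 4.7·10^(64/10) + 3.6·10^(92/10) + 3.2·10^(91/10) = 1.044e+10.
L_eq = 10·log₁₀(1.044e+10/15.9) = 88.17 dB.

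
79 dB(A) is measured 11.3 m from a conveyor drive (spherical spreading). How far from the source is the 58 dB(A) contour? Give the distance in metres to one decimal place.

126.8 m

The 21.0 dB drop corresponds to a distance ratio of 10^(21.0/20) for a point source.
r₂ = 11.3·10^((79−58)/20) = 11.3·10^(21.0/20) = 126.79 m.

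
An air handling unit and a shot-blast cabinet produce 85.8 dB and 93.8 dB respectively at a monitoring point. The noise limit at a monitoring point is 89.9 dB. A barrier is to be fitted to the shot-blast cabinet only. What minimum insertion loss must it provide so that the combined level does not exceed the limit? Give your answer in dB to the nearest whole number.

6 dB

Everything except the shot-blast cabinet sums to 10^(85.8/10) = 3.802e+08 in linear terms, 85.80 dB.
To meet 89.9 dB overall, the treated shot-blast cabinet may contribute at most 10^(89.9/10) − 3.802e+08 = 5.970e+08, i.e. 87.76 dB.
So the shot-blast cabinet must be reduced from 93.8 to 87.76 dB: IL = 6.04 dB.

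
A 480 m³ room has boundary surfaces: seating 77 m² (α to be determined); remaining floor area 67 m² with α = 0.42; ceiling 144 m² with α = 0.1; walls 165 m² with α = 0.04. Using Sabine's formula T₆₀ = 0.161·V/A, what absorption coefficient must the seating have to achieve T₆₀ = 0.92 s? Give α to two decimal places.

From T₆₀ = 0.161·V/A, the target T₆₀ = 0.92 s needs A = 0.161·480/0.92 = 84.00 m².
Absorption from the other surfaces = 67·0.42 + 144·0.1 + 165·0.04 = 49.14 m², so the seating must supply 34.86 m² over 77 m².
α = 34.86/77 = 0.453.

0.45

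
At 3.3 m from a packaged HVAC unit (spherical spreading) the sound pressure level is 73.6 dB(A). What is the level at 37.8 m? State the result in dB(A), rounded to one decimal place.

Spherical spreading from a point source gives a 20·log₁₀(r₂/r₁) drop.
L₂ = 73.6 − 20·log₁₀(37.8/3.3) = 73.6 − 21.180 = 52.42 dB(A).

52.4 dB(A)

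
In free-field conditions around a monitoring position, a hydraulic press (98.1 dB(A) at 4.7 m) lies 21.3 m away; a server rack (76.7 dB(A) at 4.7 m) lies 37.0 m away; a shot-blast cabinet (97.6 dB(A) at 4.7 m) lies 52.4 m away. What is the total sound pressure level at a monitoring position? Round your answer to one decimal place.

Propagate each source to the receiver with L = L_ref − 20·log₁₀(r/r_ref), then add intensities.
hydraulic press: 98.1 − 20·log₁₀(21.3/4.7) = 98.1 − 13.13 = 84.97 dB(A).
server rack: 76.7 − 20·log₁₀(37.0/4.7) = 76.7 − 17.92 = 58.78 dB(A).
shot-blast cabinet: 97.6 − 20·log₁₀(52.4/4.7) = 97.6 − 20.94 = 76.66 dB(A).
Σ 10^(L/10) = 3.614e+08 → L_total = 10·log₁₀(3.614e+08) = 85.58 dB(A).

85.6 dB(A)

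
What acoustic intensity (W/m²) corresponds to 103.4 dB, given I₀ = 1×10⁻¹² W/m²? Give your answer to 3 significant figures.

I = I₀·10^(L/10) = 10⁻¹² × 10^(103.4/10) = 10^(-1.660).

0.0219 W/m²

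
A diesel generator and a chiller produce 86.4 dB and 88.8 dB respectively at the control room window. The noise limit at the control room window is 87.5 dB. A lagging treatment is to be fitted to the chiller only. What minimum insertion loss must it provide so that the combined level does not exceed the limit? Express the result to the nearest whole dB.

Everything except the chiller sums to 10^(86.4/10) = 4.365e+08 in linear terms, 86.40 dB.
The limit corresponds to 10^(87.5/10) = 5.623e+08; subtracting the fixed part leaves 1.258e+08 for the chiller, i.e. 81.00 dB.
So the chiller must be reduced from 88.8 to 81.00 dB: IL = 7.80 dB.

8 dB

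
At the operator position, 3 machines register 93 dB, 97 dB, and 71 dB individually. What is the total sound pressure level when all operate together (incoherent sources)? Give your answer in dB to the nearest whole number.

Incoherent sources combine by intensity addition: L_total = 10·log₁₀(Σ 10^(L_i/10)).
Σ 10^(L/10) = 10^(93/10) + 10^(97/10) + 10^(71/10) = 7.020e+09.
L_total = 10·log₁₀(7.020e+09) = 98.46 dB.

98 dB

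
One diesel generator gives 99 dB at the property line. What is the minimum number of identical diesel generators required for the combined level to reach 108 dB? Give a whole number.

N identical sources give L₁ + 10·log₁₀ N, so require 10·log₁₀ N ≥ 108 − 99 = 9.0 dB.
N ≥ 10^(9.0/10) = 7.943, so N = 8.

8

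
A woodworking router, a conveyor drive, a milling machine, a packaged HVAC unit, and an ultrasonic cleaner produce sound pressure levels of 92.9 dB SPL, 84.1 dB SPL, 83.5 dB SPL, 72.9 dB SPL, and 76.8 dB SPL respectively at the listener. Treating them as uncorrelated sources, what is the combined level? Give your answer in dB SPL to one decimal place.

94.0 dB SPL

For uncorrelated sources the intensities add, so convert each level to linear form, sum, and take 10·log₁₀ of the total.
Σ 10^(L/10) = 10^(92.9/10) + 10^(84.1/10) + 10^(83.5/10) + 10^(72.9/10) + 10^(76.8/10) = 2.498e+09.
L_total = 10·log₁₀(2.498e+09) = 93.98 dB SPL.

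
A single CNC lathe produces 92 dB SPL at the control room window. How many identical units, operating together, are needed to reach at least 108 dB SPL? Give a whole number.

The shortfall is 108 − 92 = 16.0 dB, and N units add 10·log₁₀ N, so need 10·log₁₀ N ≥ 16.0.
N ≥ 10^(16.0/10) = 39.811, so N = 40.

40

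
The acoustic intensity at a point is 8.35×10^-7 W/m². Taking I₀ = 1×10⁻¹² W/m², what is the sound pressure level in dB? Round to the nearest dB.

Dividing by I₀ shifts the exponent by 12: I/I₀ = 8.35×10^5.
L = 10·(0.9217 + 5) = 59.22 dB.

59 dB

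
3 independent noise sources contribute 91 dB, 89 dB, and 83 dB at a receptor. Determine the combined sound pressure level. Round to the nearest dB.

For uncorrelated sources the intensities add, so convert each level to linear form, sum, and take 10·log₁₀ of the total.
Σ 10^(L/10) = 10^(91/10) + 10^(89/10) + 10^(83/10) = 2.253e+09.
L_total = 10·log₁₀(2.253e+09) = 93.53 dB.

94 dB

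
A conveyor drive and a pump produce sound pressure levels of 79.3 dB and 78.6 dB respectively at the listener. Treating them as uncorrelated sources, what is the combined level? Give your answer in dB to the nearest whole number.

82 dB

For uncorrelated sources the intensities add, so convert each level to linear form, sum, and take 10·log₁₀ of the total.
Σ 10^(L/10) = 10^(79.3/10) + 10^(78.6/10) = 1.576e+08.
L_total = 10·log₁₀(1.576e+08) = 81.97 dB.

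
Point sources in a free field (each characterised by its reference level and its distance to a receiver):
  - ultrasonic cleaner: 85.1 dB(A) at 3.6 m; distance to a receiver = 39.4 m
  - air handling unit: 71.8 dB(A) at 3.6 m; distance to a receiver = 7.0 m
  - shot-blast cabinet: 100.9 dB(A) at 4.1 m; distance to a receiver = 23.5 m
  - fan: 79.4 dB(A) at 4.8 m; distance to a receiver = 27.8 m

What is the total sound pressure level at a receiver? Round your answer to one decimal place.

85.8 dB(A)

Apply inverse-square spreading to bring every level to the receiver, then sum 10^(L/10).
ultrasonic cleaner: 85.1 − 20·log₁₀(39.4/3.6) = 85.1 − 20.78 = 64.32 dB(A).
air handling unit: 71.8 − 20·log₁₀(7.0/3.6) = 71.8 − 5.78 = 66.02 dB(A).
shot-blast cabinet: 100.9 − 20·log₁₀(23.5/4.1) = 100.9 − 15.17 = 85.73 dB(A).
fan: 79.4 − 20·log₁₀(27.8/4.8) = 79.4 − 15.26 = 64.14 dB(A).
Σ 10^(L/10) = 3.838e+08 → L_total = 10·log₁₀(3.838e+08) = 85.84 dB(A).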